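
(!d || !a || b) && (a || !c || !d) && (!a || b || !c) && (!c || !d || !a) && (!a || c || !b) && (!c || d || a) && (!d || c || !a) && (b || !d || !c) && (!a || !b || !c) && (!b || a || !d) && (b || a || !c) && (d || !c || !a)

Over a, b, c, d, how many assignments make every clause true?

4

There are 2^4 = 16 truth assignments over (a, b, c, d).
Check each against the 12 clauses (columns in the order a, b, c, d):
  F F F F  ✓ satisfies all
  F F F T  ✓ satisfies all
  F F T F  ✗ fails (!c || d || a)
  F F T T  ✗ fails (a || !c || !d)
  F T F F  ✓ satisfies all
  F T F T  ✗ fails (!b || a || !d)
  F T T F  ✗ fails (!c || d || a)
  F T T T  ✗ fails (a || !c || !d)
  T F F F  ✓ satisfies all
  T F F T  ✗ fails (!d || !a || b)
  T F T F  ✗ fails (!a || b || !c)
  T F T T  ✗ fails (!d || !a || b)
  T T F F  ✗ fails (!a || c || !b)
  T T F T  ✗ fails (!a || c || !b)
  T T T F  ✗ fails (!a || !b || !c)
  T T T T  ✗ fails (!c || !d || !a)
4 of the 16 rows are models.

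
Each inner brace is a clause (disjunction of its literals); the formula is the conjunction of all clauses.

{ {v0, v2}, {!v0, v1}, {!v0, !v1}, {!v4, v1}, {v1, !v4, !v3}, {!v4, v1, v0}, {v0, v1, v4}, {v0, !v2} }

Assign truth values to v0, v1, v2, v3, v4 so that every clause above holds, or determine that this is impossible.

UNSATISFIABLE

Try v0 = true.
The clause (v1) is unit, so v1 = true.
Now (!v1) is unsatisfied and unit — conflict.
So v0 must be the other value — set v0 = false.
The clause (v2) is unit, so v2 = true.
Now (!v2) is unsatisfied and unit — conflict.
Neither v0 = true nor v0 = false works.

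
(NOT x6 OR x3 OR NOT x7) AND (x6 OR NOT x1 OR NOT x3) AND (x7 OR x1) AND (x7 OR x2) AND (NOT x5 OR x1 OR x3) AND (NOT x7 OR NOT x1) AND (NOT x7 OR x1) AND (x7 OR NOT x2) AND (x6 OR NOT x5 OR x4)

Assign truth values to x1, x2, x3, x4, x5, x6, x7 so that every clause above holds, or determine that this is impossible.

Suppose x7 = true.
The clause (NOT x1) is unit, so x1 = false.
Now (x1) is unsatisfied and unit — conflict.
Backtrack on x7: now try x7 = false.
The clause (x1) is unit, so x1 = true.
The clause (x2) is unit, so x2 = true.
Now (NOT x2) is unsatisfied and unit — conflict.
Neither x7 = true nor x7 = false works.

UNSATISFIABLE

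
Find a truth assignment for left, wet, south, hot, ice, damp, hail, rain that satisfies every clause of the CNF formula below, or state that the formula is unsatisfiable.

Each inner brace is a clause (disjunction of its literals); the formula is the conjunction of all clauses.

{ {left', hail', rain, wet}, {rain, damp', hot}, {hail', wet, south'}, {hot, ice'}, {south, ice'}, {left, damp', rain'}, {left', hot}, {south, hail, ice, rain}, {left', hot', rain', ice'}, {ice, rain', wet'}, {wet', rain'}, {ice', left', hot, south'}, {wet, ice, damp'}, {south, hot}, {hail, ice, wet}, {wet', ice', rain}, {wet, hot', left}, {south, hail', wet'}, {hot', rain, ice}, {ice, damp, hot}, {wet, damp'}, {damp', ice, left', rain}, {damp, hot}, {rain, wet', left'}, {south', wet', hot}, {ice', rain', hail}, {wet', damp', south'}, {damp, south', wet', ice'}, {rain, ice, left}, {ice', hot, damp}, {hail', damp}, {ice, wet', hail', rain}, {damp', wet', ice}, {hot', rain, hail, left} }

Case hot = 1:
Case south = 1:
Case hail = 0:
Case wet = 0:
From the singleton clause (ice), ice = 1.
From the singleton clause (left), left = 1.
From the singleton clause (rain'), rain = 0.
From the singleton clause (damp'), damp = 0.
This assignment satisfies each clause.

left ↦ 1; wet ↦ 0; south ↦ 1; hot ↦ 1; ice ↦ 1; damp ↦ 0; hail ↦ 0; rain ↦ 0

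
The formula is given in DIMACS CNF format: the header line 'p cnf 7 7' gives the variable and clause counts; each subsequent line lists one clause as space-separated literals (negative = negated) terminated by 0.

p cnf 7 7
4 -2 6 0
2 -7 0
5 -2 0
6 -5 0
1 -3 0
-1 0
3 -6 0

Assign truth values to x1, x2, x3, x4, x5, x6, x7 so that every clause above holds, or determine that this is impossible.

x1 ↦ False; x2 ↦ False; x3 ↦ False; x4 ↦ True; x5 ↦ False; x6 ↦ False; x7 ↦ False

The clause (¬x1) is unit, so x1 = False.
The clause (¬x3) is unit, so x3 = False.
The clause (¬x6) is unit, so x6 = False.
The clause (¬x5) is unit, so x5 = False.
The clause (¬x2) is unit, so x2 = False.
The clause (¬x7) is unit, so x7 = False.
All clauses hold; x4 can take either value.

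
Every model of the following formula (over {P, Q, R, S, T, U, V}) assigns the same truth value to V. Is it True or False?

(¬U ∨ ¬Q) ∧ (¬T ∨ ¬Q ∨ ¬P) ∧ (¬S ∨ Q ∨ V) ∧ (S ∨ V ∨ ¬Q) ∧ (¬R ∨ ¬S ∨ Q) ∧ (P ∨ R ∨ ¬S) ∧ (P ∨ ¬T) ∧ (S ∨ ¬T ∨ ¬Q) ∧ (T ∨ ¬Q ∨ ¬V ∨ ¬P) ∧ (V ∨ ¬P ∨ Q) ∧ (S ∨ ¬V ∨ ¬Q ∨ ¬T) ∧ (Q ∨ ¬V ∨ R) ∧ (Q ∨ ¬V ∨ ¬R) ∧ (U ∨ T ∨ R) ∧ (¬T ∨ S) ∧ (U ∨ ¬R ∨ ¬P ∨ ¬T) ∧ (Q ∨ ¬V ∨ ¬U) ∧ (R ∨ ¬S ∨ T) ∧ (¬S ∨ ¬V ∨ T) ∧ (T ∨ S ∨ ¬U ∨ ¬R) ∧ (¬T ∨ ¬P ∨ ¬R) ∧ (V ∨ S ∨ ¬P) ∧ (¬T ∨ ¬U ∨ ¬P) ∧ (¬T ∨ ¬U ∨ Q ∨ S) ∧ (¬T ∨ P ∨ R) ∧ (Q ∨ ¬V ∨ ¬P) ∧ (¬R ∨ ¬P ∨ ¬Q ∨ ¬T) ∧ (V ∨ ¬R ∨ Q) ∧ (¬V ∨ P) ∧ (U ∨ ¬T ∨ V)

False

Suppose V = True.
The clause (P) is unit, so P = True.
The clause (Q) is unit, so Q = True.
The clause (¬U) is unit, so U = False.
The clause (¬T) is unit, so T = False.
Now (T) is unsatisfied and unit — conflict.
So every satisfying assignment has V = False.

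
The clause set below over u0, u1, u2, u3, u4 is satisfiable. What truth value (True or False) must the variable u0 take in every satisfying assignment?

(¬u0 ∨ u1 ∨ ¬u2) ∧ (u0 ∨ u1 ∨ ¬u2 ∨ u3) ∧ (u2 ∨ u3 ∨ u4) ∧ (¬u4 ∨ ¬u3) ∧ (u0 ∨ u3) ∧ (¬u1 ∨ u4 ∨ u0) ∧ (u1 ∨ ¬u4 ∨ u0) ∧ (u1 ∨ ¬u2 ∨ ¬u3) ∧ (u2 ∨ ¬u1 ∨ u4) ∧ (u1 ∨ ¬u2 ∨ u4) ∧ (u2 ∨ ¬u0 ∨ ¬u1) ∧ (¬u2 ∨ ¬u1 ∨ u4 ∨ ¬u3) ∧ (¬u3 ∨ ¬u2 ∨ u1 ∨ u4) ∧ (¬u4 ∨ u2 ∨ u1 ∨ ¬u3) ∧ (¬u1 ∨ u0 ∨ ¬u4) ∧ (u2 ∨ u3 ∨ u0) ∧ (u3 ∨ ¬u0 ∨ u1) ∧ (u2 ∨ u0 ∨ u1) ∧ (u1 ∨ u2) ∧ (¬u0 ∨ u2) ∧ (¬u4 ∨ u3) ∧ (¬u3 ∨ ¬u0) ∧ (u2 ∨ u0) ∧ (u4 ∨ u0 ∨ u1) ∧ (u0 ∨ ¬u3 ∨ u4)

Suppose u0 = False.
Unit clause (u3) forces u3 = True.
Unit clause (¬u4) forces u4 = False.
Now (u4) is unsatisfied and unit — conflict.
So every satisfying assignment has u0 = True.

True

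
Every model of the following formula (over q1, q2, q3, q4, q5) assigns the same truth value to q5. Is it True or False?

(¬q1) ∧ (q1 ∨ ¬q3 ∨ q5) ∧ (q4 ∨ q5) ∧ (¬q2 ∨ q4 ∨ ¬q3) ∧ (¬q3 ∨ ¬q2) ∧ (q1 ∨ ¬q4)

Suppose q5 = False.
The clause (¬q1) is unit, so q1 = False.
The clause (¬q3) is unit, so q3 = False.
The clause (q4) is unit, so q4 = True.
That conflicts with the unit clause (¬q4).
So every satisfying assignment has q5 = True.

True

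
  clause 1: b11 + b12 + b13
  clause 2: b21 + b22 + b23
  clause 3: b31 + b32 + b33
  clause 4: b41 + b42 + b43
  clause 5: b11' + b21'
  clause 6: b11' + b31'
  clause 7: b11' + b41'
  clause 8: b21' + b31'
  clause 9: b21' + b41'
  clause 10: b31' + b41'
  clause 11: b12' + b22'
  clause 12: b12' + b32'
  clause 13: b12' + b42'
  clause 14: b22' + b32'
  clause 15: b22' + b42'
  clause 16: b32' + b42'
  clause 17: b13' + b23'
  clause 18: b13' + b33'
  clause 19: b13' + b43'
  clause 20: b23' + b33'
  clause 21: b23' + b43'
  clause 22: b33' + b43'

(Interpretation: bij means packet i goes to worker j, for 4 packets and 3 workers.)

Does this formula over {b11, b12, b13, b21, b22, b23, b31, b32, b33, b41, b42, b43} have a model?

No

Branch on b11: set b11 = 0.
Branch on b12: set b12 = 1.
Unit clause (b22') forces b22 = 0.
Unit clause (b32') forces b32 = 0.
Unit clause (b42') forces b42 = 0.
Branch on b21: set b21 = 1.
Unit clause (b31') forces b31 = 0.
Unit clause (b33) forces b33 = 1.
Unit clause (b41') forces b41 = 0.
Unit clause (b43) forces b43 = 1.
That conflicts with the unit clause (b43').
That branch fails; take b21 = 0 instead.
Unit clause (b23) forces b23 = 1.
Unit clause (b13') forces b13 = 0.
Unit clause (b33') forces b33 = 0.
Unit clause (b31) forces b31 = 1.
Unit clause (b41') forces b41 = 0.
Unit clause (b43) forces b43 = 1.
That conflicts with the unit clause (b43').
Both values of b21 lead to a conflict.
That branch fails; take b12 = 0 instead.
Unit clause (b13) forces b13 = 1.
Unit clause (b23') forces b23 = 0.
Unit clause (b33') forces b33 = 0.
Unit clause (b43') forces b43 = 0.
Branch on b21: set b21 = 1.
Unit clause (b31') forces b31 = 0.
Unit clause (b32) forces b32 = 1.
Unit clause (b41') forces b41 = 0.
Unit clause (b42) forces b42 = 1.
That conflicts with the unit clause (b42').
That branch fails; take b21 = 0 instead.
Unit clause (b22) forces b22 = 1.
Unit clause (b32') forces b32 = 0.
Unit clause (b31) forces b31 = 1.
Unit clause (b41') forces b41 = 0.
Unit clause (b42) forces b42 = 1.
That conflicts with the unit clause (b42').
Both values of b21 lead to a conflict.
Both values of b12 lead to a conflict.
That branch fails; take b11 = 1 instead.
Unit clause (b21') forces b21 = 0.
Unit clause (b31') forces b31 = 0.
Unit clause (b41') forces b41 = 0.
Branch on b22: set b22 = 1.
Unit clause (b12') forces b12 = 0.
Unit clause (b32') forces b32 = 0.
Unit clause (b33) forces b33 = 1.
Unit clause (b42') forces b42 = 0.
Unit clause (b43) forces b43 = 1.
That conflicts with the unit clause (b43').
That branch fails; take b22 = 0 instead.
Unit clause (b23) forces b23 = 1.
Unit clause (b13') forces b13 = 0.
Unit clause (b33') forces b33 = 0.
Unit clause (b32) forces b32 = 1.
Unit clause (b12') forces b12 = 0.
Unit clause (b42') forces b42 = 0.
Unit clause (b43) forces b43 = 1.
That conflicts with the unit clause (b43').
Both values of b22 lead to a conflict.
Both values of b11 lead to a conflict.
No assignment satisfies every clause.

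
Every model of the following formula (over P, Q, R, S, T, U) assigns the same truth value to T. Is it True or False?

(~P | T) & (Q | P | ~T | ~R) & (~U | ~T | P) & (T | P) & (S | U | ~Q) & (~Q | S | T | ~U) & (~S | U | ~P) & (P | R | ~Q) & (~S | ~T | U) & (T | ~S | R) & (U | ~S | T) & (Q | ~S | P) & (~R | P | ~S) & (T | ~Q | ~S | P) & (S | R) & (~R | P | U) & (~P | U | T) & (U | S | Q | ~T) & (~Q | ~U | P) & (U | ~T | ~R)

Suppose T = 0.
Unit clause (~P) forces P = 0.
But (P) is also a unit clause — contradiction.
So every satisfying assignment has T = True.

True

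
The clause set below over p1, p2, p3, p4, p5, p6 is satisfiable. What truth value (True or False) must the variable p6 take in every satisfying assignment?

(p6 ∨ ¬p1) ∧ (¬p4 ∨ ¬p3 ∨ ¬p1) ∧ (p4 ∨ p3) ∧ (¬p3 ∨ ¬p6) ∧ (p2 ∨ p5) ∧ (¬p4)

Suppose p6 = True.
(¬p3) alone gives p3 = False.
(p4) alone gives p4 = True.
That conflicts with the unit clause (¬p4).
So every satisfying assignment has p6 = False.

False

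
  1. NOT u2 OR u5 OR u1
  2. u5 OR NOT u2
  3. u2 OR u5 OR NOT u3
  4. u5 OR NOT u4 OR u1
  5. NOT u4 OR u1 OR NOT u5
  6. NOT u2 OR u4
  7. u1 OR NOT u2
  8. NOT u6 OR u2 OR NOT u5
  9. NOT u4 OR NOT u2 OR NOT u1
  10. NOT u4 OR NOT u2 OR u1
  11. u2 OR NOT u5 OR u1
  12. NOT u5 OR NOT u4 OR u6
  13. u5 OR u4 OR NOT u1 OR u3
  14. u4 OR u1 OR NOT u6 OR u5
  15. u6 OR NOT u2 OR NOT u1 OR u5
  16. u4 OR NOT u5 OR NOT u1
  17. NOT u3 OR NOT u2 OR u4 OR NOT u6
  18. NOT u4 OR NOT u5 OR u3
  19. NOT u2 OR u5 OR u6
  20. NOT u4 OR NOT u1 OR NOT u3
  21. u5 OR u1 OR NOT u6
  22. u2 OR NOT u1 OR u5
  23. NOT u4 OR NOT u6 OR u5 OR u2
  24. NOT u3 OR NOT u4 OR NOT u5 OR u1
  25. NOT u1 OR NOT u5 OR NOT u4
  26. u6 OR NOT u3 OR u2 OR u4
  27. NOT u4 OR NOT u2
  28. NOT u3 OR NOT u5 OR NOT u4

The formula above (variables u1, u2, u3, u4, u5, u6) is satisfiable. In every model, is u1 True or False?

False

Suppose u1 = true.
Try u5 = true.
Unit clause (u4) forces u4 = true.
Now (NOT u4) is unsatisfied and unit — conflict.
Backtrack on u5: now try u5 = false.
Unit clause (NOT u2) forces u2 = false.
Now (u2) is unsatisfied and unit — conflict.
Both values of u5 lead to a conflict.
So every satisfying assignment has u1 = False.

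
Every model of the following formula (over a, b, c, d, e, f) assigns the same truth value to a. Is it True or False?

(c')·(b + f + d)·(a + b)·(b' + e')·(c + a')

False

Suppose a = 1.
From the singleton clause (c'), c = 0.
That conflicts with the unit clause (c).
So every satisfying assignment has a = False.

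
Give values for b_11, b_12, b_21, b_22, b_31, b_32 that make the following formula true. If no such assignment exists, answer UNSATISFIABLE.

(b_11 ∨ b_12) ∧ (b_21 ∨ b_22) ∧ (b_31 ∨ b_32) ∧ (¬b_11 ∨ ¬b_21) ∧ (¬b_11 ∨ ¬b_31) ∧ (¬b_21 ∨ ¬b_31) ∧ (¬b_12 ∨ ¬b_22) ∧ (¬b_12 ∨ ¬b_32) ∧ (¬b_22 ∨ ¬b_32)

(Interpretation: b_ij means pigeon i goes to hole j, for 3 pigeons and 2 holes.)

UNSATISFIABLE

Try b_11 = True.
Unit clause (¬b_21) forces b_21 = False.
Unit clause (b_22) forces b_22 = True.
Unit clause (¬b_31) forces b_31 = False.
Unit clause (b_32) forces b_32 = True.
That conflicts with the unit clause (¬b_32).
So b_11 must be the other value — set b_11 = False.
Unit clause (b_12) forces b_12 = True.
Unit clause (¬b_22) forces b_22 = False.
Unit clause (b_21) forces b_21 = True.
Unit clause (¬b_31) forces b_31 = False.
Unit clause (b_32) forces b_32 = True.
That conflicts with the unit clause (¬b_32).
Both values of b_11 lead to a conflict.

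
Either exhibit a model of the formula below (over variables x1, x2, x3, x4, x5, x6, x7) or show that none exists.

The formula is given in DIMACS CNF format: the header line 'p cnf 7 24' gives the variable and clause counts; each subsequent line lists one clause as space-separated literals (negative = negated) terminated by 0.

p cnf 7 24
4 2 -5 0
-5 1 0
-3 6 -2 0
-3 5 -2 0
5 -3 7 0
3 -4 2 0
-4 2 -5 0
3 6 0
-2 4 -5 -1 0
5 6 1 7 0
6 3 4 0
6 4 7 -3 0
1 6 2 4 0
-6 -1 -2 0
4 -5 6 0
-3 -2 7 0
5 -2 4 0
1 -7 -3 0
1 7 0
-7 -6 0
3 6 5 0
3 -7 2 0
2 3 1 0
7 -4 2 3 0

Suppose x5 = False.
Suppose x3 = True.
From the singleton clause (¬x2), x2 = False.
From the singleton clause (x7), x7 = True.
From the singleton clause (x1), x1 = True.
From the singleton clause (¬x6), x6 = False.
All clauses hold; x4 can take either value.

x1: True,  x2: False,  x3: True,  x4: False,  x5: False,  x6: False,  x7: True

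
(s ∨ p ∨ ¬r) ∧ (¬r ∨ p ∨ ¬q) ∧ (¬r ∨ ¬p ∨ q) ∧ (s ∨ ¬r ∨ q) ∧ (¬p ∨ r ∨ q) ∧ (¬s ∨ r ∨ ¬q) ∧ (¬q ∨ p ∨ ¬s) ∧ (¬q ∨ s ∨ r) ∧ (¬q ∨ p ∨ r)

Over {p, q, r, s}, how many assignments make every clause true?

There are 2^4 = 16 truth assignments over (p, q, r, s).
Check each against the 9 clauses (columns in the order p, q, r, s):
  F F F F  ✓ satisfies all
  F F F T  ✓ satisfies all
  F F T F  ✗ fails (s ∨ p ∨ ¬r)
  F F T T  ✓ satisfies all
  F T F F  ✗ fails (¬q ∨ s ∨ r)
  F T F T  ✗ fails (¬s ∨ r ∨ ¬q)
  F T T F  ✗ fails (s ∨ p ∨ ¬r)
  F T T T  ✗ fails (¬r ∨ p ∨ ¬q)
  T F F F  ✗ fails (¬p ∨ r ∨ q)
  T F F T  ✗ fails (¬p ∨ r ∨ q)
  T F T F  ✗ fails (¬r ∨ ¬p ∨ q)
  T F T T  ✗ fails (¬r ∨ ¬p ∨ q)
  T T F F  ✗ fails (¬q ∨ s ∨ r)
  T T F T  ✗ fails (¬s ∨ r ∨ ¬q)
  T T T F  ✓ satisfies all
  T T T T  ✓ satisfies all
5 of the 16 rows are models.

5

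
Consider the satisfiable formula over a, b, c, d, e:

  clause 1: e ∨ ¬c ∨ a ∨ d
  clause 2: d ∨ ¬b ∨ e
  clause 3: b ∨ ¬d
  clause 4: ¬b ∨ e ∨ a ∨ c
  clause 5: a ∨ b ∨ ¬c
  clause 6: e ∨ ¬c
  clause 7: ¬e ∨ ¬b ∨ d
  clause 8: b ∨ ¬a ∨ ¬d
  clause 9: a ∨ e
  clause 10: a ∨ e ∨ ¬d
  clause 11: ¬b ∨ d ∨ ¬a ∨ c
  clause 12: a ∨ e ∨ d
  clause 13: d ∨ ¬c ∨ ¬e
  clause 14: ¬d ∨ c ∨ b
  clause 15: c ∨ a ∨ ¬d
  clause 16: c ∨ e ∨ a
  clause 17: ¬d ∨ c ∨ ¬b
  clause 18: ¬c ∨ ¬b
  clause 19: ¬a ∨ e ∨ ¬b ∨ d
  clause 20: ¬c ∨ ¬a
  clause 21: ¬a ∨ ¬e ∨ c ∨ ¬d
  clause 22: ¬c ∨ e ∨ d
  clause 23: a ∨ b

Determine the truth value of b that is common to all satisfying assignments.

Suppose b = True.
From the singleton clause (¬c), c = False.
From the singleton clause (¬d), d = False.
From the singleton clause (e), e = True.
But (¬e) is also a unit clause — contradiction.
So every satisfying assignment has b = False.

False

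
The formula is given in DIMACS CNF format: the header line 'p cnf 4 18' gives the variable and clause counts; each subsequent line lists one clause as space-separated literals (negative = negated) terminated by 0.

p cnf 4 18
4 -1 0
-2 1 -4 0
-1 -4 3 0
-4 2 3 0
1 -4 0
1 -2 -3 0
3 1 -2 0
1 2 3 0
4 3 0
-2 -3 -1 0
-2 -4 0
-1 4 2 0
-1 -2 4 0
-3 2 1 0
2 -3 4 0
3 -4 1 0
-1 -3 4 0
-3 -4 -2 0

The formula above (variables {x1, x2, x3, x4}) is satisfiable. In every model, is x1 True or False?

Suppose x1 = False.
(¬x4) alone gives x4 = False.
(x3) alone gives x3 = True.
(¬x2) alone gives x2 = False.
Now (x2) is unsatisfied and unit — conflict.
So every satisfying assignment has x1 = True.

True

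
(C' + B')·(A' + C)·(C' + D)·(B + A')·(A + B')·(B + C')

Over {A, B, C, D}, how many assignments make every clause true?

2

There are 2^4 = 16 truth assignments over (A, B, C, D).
Split on C. With C = 1, the clauses containing C are satisfied and C' drops from the rest; 0 of the 2^3 = 8 assignments to the other variables satisfy what remains.
With C = 0, by the same count on the reduced clause set, 2 assignments work.
(One model: A=F, B=F, C=F, D=F.)
Total: 0 + 2 = 2.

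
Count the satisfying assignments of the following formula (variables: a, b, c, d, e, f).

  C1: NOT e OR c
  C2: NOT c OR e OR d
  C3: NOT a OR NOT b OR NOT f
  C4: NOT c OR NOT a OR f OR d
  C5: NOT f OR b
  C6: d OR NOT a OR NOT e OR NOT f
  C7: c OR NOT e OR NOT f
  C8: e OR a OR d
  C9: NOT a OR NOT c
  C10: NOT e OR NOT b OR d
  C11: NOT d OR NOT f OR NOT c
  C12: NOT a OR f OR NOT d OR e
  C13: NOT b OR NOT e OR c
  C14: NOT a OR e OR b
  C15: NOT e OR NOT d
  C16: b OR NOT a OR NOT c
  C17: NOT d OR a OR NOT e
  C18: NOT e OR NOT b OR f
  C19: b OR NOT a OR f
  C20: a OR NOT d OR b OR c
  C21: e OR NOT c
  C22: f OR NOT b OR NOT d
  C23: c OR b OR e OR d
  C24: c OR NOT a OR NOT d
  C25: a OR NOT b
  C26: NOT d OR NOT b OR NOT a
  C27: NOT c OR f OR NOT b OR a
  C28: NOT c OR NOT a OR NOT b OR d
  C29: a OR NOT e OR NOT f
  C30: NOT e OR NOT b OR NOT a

2

There are 2^6 = 64 truth assignments over (a, b, c, d, e, f).
Split on f. With f = true, the clauses containing f are satisfied and NOT f drops from the rest; 0 of the 2^5 = 32 assignments to the other variables satisfy what remains.
With f = false, by the same count on the reduced clause set, 2 assignments work.
(One model: a=F, b=F, c=T, d=F, e=T, f=F.)
Total: 0 + 2 = 2.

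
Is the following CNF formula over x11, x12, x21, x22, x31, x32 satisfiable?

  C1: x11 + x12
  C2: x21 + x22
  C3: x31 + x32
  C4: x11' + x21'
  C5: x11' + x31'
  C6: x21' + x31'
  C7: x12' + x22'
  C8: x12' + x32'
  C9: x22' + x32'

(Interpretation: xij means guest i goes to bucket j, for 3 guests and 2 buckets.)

Suppose x11 = 1.
From the singleton clause (x21'), x21 = 0.
From the singleton clause (x22), x22 = 1.
From the singleton clause (x31'), x31 = 0.
From the singleton clause (x32), x32 = 1.
That conflicts with the unit clause (x32').
So x11 must be the other value — set x11 = 0.
From the singleton clause (x12), x12 = 1.
From the singleton clause (x22'), x22 = 0.
From the singleton clause (x21), x21 = 1.
From the singleton clause (x31'), x31 = 0.
From the singleton clause (x32), x32 = 1.
That conflicts with the unit clause (x32').
Both values of x11 lead to a conflict.
No assignment satisfies every clause.

No, unsatisfiable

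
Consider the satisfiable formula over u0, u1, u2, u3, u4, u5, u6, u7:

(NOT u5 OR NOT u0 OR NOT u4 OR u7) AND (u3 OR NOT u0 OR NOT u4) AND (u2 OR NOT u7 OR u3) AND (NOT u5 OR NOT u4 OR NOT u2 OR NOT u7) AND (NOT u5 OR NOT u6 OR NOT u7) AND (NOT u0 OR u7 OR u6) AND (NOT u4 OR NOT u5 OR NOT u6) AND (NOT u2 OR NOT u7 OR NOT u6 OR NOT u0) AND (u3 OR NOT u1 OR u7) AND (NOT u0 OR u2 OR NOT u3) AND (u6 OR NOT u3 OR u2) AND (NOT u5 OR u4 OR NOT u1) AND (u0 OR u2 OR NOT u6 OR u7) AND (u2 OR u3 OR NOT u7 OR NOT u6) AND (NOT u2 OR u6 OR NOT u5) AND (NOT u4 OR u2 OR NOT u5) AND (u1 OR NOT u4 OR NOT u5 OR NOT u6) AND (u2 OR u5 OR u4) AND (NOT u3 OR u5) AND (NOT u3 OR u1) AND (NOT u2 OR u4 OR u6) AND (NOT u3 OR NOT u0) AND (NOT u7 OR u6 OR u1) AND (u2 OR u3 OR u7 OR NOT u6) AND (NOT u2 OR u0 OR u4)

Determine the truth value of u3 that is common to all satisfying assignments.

Suppose u3 = true.
From the singleton clause (u5), u5 = true.
From the singleton clause (u1), u1 = true.
From the singleton clause (u4), u4 = true.
From the singleton clause (NOT u6), u6 = false.
From the singleton clause (u2), u2 = true.
Now (NOT u2) is unsatisfied and unit — conflict.
So every satisfying assignment has u3 = False.

False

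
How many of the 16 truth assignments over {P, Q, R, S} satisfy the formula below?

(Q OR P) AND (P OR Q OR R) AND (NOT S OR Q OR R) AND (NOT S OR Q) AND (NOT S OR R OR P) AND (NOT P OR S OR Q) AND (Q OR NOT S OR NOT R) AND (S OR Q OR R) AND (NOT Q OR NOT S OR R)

6

There are 2^4 = 16 truth assignments over (P, Q, R, S).
Check each against the 9 clauses (columns in the order P, Q, R, S):
  F F F F  ✗ fails (Q OR P)
  F F F T  ✗ fails (Q OR P)
  F F T F  ✗ fails (Q OR P)
  F F T T  ✗ fails (Q OR P)
  F T F F  ✓ satisfies all
  F T F T  ✗ fails (NOT S OR R OR P)
  F T T F  ✓ satisfies all
  F T T T  ✓ satisfies all
  T F F F  ✗ fails (NOT P OR S OR Q)
  T F F T  ✗ fails (NOT S OR Q OR R)
  T F T F  ✗ fails (NOT P OR S OR Q)
  T F T T  ✗ fails (NOT S OR Q)
  T T F F  ✓ satisfies all
  T T F T  ✗ fails (NOT Q OR NOT S OR R)
  T T T F  ✓ satisfies all
  T T T T  ✓ satisfies all
6 of the 16 rows are models.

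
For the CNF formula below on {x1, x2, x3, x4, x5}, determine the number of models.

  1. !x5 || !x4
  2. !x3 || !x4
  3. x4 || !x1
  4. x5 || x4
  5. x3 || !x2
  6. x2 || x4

There are 2^5 = 32 truth assignments over (x1, x2, x3, x4, x5).
Split on x3. With x3 = true, the clauses containing x3 are satisfied and !x3 drops from the rest; 1 of the 2^4 = 16 assignments to the other variables satisfy what remains.
With x3 = false, by the same count on the reduced clause set, 2 assignments work.
(One model: x1=F, x2=F, x3=F, x4=T, x5=F.)
Total: 1 + 2 = 3.

3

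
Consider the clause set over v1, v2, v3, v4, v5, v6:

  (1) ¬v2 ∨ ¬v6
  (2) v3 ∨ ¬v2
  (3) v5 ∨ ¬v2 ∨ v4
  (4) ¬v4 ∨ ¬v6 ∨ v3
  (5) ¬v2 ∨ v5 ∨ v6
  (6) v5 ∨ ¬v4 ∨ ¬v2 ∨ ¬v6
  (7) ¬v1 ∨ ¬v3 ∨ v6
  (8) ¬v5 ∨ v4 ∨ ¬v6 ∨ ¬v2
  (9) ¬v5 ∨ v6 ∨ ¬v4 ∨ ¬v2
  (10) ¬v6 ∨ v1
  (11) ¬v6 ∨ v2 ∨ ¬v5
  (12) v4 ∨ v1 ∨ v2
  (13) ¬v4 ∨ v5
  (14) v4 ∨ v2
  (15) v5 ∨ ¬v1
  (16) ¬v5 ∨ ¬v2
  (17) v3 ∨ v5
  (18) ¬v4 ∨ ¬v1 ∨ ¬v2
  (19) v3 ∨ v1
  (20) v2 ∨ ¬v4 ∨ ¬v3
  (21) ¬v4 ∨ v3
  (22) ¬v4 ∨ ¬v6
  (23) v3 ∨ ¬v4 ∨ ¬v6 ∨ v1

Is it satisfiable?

No, unsatisfiable

Try v2 = False.
Unit clause (v4) forces v4 = True.
Unit clause (v5) forces v5 = True.
Unit clause (¬v6) forces v6 = False.
Unit clause (¬v3) forces v3 = False.
Now (v3) is unsatisfied and unit — conflict.
That branch fails; take v2 = True instead.
Unit clause (¬v6) forces v6 = False.
Unit clause (v3) forces v3 = True.
Unit clause (v5) forces v5 = True.
Now (¬v5) is unsatisfied and unit — conflict.
Either choice for v2 ends in contradiction.
No assignment satisfies every clause.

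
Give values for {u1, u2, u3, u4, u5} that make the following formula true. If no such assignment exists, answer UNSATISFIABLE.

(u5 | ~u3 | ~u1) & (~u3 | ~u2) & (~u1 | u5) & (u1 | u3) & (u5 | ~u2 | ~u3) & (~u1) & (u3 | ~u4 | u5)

u1=0, u2=0, u3=1, u4=1, u5=0

(~u1) alone gives u1 = 0.
(u3) alone gives u3 = 1.
(~u2) alone gives u2 = 0.
No clause remains; u4, u5 are free.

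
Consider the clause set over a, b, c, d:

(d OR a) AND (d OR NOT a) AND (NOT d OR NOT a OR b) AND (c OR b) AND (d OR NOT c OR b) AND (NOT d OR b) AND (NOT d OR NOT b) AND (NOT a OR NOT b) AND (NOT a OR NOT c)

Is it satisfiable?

Unsatisfiable

Case d = true:
The clause (b) is unit, so b = true.
That conflicts with the unit clause (NOT b).
Backtrack on d: now try d = false.
The clause (a) is unit, so a = true.
That conflicts with the unit clause (NOT a).
Neither d = true nor d = false works.
No assignment satisfies every clause.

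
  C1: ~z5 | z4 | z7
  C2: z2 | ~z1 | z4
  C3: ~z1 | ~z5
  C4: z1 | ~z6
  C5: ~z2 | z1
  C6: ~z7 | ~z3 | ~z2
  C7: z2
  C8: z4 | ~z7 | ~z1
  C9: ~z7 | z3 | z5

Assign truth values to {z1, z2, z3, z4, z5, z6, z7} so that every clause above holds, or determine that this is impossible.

z1=1,  z2=1,  z3=1,  z4=1,  z5=0,  z6=0,  z7=0

Unit clause (z2) forces z2 = 1.
Unit clause (z1) forces z1 = 1.
Unit clause (~z5) forces z5 = 0.
Case z7 = 0:
All clauses hold; z3, z4, z6 can take either value.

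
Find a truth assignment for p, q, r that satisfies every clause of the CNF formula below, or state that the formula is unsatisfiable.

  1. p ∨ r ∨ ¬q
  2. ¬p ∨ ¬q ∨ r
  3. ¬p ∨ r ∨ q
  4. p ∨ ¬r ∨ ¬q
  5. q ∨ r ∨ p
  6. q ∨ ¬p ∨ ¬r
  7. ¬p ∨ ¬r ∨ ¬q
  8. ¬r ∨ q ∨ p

Suppose p = True.
Suppose q = False.
(r) alone gives r = True.
Now (¬r) is unsatisfied and unit — conflict.
Backtrack on q: now try q = True.
(r) alone gives r = True.
Now (¬r) is unsatisfied and unit — conflict.
Neither q = True nor q = False works.
Backtrack on p: now try p = False.
Suppose r = True.
(¬q) alone gives q = False.
Now (q) is unsatisfied and unit — conflict.
Backtrack on r: now try r = False.
(¬q) alone gives q = False.
Now (q) is unsatisfied and unit — conflict.
Neither r = True nor r = False works.
Neither p = True nor p = False works.

UNSATISFIABLE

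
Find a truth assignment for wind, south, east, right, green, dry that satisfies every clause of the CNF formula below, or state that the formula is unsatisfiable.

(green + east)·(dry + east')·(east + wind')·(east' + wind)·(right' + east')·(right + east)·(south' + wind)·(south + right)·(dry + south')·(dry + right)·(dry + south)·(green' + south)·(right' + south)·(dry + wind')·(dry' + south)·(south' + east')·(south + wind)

Suppose green = 1.
From the singleton clause (south), south = 1.
From the singleton clause (wind), wind = 1.
From the singleton clause (east), east = 1.
Now (east') is unsatisfied and unit — conflict.
That branch fails; take green = 0 instead.
From the singleton clause (east), east = 1.
From the singleton clause (dry), dry = 1.
From the singleton clause (wind), wind = 1.
From the singleton clause (right'), right = 0.
From the singleton clause (south), south = 1.
Now (south') is unsatisfied and unit — conflict.
Either choice for green ends in contradiction.

UNSATISFIABLE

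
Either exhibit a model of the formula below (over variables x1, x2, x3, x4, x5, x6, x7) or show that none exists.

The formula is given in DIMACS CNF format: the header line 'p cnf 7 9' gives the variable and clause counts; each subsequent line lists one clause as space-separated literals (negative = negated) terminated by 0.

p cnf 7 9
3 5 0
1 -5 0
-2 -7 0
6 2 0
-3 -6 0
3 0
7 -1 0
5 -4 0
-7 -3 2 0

From the singleton clause (x3), x3 = True.
From the singleton clause (¬x6), x6 = False.
From the singleton clause (x2), x2 = True.
From the singleton clause (¬x7), x7 = False.
From the singleton clause (¬x1), x1 = False.
From the singleton clause (¬x5), x5 = False.
From the singleton clause (¬x4), x4 = False.
All clauses are satisfied.

x1: False, x2: True, x3: True, x4: False, x5: False, x6: False, x7: False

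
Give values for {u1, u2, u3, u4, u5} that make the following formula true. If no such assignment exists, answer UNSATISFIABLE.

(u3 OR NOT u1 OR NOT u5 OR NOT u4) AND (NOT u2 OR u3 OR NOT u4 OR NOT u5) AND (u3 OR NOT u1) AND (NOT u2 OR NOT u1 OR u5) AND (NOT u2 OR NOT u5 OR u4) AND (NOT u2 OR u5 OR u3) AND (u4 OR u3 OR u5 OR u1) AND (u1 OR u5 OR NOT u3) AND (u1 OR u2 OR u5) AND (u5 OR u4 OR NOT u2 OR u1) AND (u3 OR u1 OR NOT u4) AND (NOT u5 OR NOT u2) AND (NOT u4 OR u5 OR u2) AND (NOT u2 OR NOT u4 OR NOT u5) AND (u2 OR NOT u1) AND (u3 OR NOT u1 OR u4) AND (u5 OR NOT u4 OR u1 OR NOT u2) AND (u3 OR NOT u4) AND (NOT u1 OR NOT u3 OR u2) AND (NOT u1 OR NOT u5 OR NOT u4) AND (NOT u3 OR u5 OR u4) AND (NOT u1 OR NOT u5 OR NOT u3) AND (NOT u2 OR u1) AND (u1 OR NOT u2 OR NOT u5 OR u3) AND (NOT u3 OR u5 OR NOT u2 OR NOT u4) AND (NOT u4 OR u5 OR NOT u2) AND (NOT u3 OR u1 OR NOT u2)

u1: false,  u2: false,  u3: true,  u4: false,  u5: true

Try u3 = true.
Try u1 = false.
Unit clause (u5) forces u5 = true.
Unit clause (NOT u2) forces u2 = false.
Every clause is now satisfied; u4 is unconstrained.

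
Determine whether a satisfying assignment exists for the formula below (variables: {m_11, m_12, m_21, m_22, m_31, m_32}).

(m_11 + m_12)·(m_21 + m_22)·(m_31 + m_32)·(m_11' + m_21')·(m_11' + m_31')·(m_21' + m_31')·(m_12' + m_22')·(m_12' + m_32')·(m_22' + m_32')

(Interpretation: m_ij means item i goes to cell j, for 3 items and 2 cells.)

Branch on m_11: set m_11 = 1.
Unit clause (m_21') forces m_21 = 0.
Unit clause (m_22) forces m_22 = 1.
Unit clause (m_31') forces m_31 = 0.
Unit clause (m_32) forces m_32 = 1.
Now (m_32') is unsatisfied and unit — conflict.
That branch fails; take m_11 = 0 instead.
Unit clause (m_12) forces m_12 = 1.
Unit clause (m_22') forces m_22 = 0.
Unit clause (m_21) forces m_21 = 1.
Unit clause (m_31') forces m_31 = 0.
Unit clause (m_32) forces m_32 = 1.
Now (m_32') is unsatisfied and unit — conflict.
Both values of m_11 lead to a conflict.
No assignment satisfies every clause.

Unsatisfiable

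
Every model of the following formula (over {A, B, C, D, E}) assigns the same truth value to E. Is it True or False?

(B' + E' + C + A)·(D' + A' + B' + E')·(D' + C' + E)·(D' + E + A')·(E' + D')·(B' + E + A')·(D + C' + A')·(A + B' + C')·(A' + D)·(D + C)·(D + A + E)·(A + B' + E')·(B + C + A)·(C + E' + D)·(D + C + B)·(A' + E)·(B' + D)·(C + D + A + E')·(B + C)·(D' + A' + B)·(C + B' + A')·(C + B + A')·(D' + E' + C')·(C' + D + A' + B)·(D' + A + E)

Suppose E = 0.
Unit clause (A') forces A = 0.
Unit clause (D) forces D = 1.
That conflicts with the unit clause (D').
So every satisfying assignment has E = True.

True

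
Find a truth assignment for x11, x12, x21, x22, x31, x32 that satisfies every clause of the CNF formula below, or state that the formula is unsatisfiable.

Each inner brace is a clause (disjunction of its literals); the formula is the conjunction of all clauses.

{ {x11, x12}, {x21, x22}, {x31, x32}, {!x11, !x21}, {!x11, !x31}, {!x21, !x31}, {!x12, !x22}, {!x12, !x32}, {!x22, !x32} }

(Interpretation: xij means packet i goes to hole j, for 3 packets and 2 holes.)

Branch on x11: set x11 = true.
From the singleton clause (!x21), x21 = false.
From the singleton clause (x22), x22 = true.
From the singleton clause (!x31), x31 = false.
From the singleton clause (x32), x32 = true.
That conflicts with the unit clause (!x32).
Backtrack on x11: now try x11 = false.
From the singleton clause (x12), x12 = true.
From the singleton clause (!x22), x22 = false.
From the singleton clause (x21), x21 = true.
From the singleton clause (!x31), x31 = false.
From the singleton clause (x32), x32 = true.
That conflicts with the unit clause (!x32).
Both values of x11 lead to a conflict.

UNSATISFIABLE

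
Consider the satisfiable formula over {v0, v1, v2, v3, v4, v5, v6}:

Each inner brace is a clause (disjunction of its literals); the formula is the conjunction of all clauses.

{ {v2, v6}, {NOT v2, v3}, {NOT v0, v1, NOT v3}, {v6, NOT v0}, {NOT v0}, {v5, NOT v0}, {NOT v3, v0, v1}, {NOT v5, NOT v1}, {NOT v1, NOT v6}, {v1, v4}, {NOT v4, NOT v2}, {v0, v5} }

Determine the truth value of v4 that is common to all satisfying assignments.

True

Suppose v4 = false.
From the singleton clause (NOT v0), v0 = false.
From the singleton clause (v1), v1 = true.
From the singleton clause (NOT v5), v5 = false.
But (v5) is also a unit clause — contradiction.
So every satisfying assignment has v4 = True.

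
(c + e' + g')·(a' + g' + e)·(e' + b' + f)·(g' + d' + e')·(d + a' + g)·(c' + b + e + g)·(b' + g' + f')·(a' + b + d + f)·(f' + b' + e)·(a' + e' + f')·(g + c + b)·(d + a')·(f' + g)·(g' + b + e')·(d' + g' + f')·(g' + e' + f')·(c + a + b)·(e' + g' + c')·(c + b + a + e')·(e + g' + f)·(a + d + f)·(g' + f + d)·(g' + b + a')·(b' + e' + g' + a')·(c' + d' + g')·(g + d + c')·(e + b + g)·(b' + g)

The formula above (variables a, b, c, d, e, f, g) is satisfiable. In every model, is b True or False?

False

Suppose b = 1.
Unit clause (g) forces g = 1.
Unit clause (f') forces f = 0.
Unit clause (e') forces e = 0.
That conflicts with the unit clause (e).
So every satisfying assignment has b = False.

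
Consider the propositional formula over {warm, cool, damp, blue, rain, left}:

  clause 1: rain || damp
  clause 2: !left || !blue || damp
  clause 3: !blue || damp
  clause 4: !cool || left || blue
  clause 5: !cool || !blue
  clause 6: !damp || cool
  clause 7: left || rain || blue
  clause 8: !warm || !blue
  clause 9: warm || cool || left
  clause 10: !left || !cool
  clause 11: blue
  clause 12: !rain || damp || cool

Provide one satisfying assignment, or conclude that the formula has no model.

(blue) alone gives blue = true.
(damp) alone gives damp = true.
(!cool) alone gives cool = false.
But (cool) is also a unit clause — contradiction.

UNSATISFIABLE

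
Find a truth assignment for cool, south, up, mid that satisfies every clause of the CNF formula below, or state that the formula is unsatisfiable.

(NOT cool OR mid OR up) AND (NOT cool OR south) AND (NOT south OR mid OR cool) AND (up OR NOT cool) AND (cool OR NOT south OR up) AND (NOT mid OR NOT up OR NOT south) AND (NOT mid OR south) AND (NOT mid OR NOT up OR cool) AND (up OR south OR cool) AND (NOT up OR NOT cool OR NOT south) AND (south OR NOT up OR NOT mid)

cool: false,  south: false,  up: true,  mid: false

Suppose cool = false.
Suppose south = false.
From the singleton clause (NOT mid), mid = false.
From the singleton clause (up), up = true.
All clauses are satisfied.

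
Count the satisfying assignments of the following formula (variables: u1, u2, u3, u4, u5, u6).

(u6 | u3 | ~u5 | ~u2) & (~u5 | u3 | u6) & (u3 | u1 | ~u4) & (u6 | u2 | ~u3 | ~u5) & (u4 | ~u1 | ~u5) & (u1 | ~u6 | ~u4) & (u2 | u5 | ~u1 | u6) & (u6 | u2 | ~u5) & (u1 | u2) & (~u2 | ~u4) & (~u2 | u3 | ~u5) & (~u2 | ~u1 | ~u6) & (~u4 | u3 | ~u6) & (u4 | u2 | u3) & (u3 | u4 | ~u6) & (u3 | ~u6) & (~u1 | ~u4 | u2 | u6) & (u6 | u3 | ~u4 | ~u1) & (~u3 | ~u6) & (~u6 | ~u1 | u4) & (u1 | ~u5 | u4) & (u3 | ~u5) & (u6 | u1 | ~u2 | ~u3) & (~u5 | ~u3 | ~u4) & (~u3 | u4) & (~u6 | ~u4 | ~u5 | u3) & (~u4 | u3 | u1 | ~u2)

2

There are 2^6 = 64 truth assignments over (u1, u2, u3, u4, u5, u6).
Split on u5. With u5 = 1, the clauses containing u5 are satisfied and ~u5 drops from the rest; 0 of the 2^5 = 32 assignments to the other variables satisfy what remains.
With u5 = 0, by the same count on the reduced clause set, 2 assignments work.
Total: 0 + 2 = 2.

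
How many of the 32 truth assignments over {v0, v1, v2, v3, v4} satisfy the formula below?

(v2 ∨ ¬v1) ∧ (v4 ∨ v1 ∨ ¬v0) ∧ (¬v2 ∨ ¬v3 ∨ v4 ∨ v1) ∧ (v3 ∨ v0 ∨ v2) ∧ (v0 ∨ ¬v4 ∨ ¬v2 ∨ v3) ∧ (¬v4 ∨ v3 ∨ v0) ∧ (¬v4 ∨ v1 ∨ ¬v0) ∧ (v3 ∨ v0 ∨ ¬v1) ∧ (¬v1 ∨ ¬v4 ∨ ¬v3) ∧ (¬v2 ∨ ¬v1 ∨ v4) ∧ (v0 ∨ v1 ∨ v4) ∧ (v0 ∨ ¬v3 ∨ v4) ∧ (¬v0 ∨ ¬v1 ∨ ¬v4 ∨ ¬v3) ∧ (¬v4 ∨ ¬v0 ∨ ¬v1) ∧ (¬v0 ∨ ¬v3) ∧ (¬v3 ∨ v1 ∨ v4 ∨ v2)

There are 2^5 = 32 truth assignments over (v0, v1, v2, v3, v4).
Split on v0. With v0 = True, the clauses containing v0 are satisfied and ¬v0 drops from the rest; 0 of the 2^4 = 16 assignments to the other variables satisfy what remains.
With v0 = False, by the same count on the reduced clause set, 2 assignments work.
(One model: v0=F, v1=F, v2=F, v3=T, v4=T.)
Total: 0 + 2 = 2.

2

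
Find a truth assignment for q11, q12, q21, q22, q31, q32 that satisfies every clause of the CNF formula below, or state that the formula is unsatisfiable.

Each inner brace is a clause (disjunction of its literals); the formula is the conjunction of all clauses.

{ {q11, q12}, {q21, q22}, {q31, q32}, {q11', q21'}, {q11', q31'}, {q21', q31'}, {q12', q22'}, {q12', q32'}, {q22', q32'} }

Try q11 = 1.
(q21') alone gives q21 = 0.
(q22) alone gives q22 = 1.
(q31') alone gives q31 = 0.
(q32) alone gives q32 = 1.
That conflicts with the unit clause (q32').
That branch fails; take q11 = 0 instead.
(q12) alone gives q12 = 1.
(q22') alone gives q22 = 0.
(q21) alone gives q21 = 1.
(q31') alone gives q31 = 0.
(q32) alone gives q32 = 1.
That conflicts with the unit clause (q32').
Neither q11 = 1 nor q11 = 0 works.

UNSATISFIABLE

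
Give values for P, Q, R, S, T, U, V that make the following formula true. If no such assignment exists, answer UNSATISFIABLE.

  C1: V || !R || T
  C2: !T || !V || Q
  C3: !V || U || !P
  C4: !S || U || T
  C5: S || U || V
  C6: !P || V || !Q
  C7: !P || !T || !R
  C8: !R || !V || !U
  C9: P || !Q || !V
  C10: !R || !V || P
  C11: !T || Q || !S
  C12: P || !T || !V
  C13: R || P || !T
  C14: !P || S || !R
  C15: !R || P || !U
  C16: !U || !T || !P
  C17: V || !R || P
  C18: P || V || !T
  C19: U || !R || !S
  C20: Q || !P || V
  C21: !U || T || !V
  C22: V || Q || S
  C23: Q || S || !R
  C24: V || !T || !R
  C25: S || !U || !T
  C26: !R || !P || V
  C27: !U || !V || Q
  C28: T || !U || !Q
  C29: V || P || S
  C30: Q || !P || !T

P=false,  Q=false,  R=false,  S=false,  T=false,  U=false,  V=true

Try V = true.
Try T = false.
From the singleton clause (!U), U = false.
From the singleton clause (!P), P = false.
From the singleton clause (!S), S = false.
From the singleton clause (!Q), Q = false.
From the singleton clause (!R), R = false.
Every clause now holds.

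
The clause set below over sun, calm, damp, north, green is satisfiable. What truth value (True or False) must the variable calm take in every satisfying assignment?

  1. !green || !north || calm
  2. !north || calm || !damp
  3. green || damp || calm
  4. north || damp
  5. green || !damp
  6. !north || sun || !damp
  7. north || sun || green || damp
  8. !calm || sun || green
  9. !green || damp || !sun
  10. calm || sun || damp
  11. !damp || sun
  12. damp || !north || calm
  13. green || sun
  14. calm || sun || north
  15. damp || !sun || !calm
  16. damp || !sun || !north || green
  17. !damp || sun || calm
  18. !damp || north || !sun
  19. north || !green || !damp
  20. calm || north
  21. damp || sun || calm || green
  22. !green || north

Suppose calm = false.
The clause (north) is unit, so north = true.
The clause (!green) is unit, so green = false.
The clause (!damp) is unit, so damp = false.
That conflicts with the unit clause (damp).
So every satisfying assignment has calm = True.

True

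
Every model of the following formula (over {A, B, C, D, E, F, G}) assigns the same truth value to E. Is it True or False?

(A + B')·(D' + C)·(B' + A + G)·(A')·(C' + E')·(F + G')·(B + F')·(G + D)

False

Suppose E = 1.
From the singleton clause (A'), A = 0.
From the singleton clause (B'), B = 0.
From the singleton clause (C'), C = 0.
From the singleton clause (D'), D = 0.
From the singleton clause (F'), F = 0.
From the singleton clause (G'), G = 0.
Now (G) is unsatisfied and unit — conflict.
So every satisfying assignment has E = False.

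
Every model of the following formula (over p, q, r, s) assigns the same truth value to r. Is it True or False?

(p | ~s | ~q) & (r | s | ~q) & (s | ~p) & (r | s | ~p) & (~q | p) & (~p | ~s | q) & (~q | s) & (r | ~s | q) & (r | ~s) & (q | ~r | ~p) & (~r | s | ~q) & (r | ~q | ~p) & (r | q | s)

True

Suppose r = 0.
The clause (~s) is unit, so s = 0.
The clause (~q) is unit, so q = 0.
But (q) is also a unit clause — contradiction.
So every satisfying assignment has r = True.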